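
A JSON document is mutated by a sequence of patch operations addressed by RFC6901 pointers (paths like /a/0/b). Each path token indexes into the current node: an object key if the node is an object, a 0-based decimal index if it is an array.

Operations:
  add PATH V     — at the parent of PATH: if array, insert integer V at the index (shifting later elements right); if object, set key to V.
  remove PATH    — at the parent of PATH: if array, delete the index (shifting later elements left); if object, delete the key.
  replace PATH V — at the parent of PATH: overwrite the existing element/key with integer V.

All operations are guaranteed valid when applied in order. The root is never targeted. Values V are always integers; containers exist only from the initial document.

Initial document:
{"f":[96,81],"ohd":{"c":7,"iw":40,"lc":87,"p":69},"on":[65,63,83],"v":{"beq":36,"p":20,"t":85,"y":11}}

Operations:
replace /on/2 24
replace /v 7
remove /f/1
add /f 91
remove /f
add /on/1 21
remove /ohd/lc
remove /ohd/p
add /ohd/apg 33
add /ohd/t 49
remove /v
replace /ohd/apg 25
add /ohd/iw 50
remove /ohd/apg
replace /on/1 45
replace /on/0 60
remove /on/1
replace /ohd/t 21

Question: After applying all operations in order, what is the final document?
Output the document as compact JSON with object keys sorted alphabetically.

Answer: {"ohd":{"c":7,"iw":50,"t":21},"on":[60,63,24]}

Derivation:
After op 1 (replace /on/2 24): {"f":[96,81],"ohd":{"c":7,"iw":40,"lc":87,"p":69},"on":[65,63,24],"v":{"beq":36,"p":20,"t":85,"y":11}}
After op 2 (replace /v 7): {"f":[96,81],"ohd":{"c":7,"iw":40,"lc":87,"p":69},"on":[65,63,24],"v":7}
After op 3 (remove /f/1): {"f":[96],"ohd":{"c":7,"iw":40,"lc":87,"p":69},"on":[65,63,24],"v":7}
After op 4 (add /f 91): {"f":91,"ohd":{"c":7,"iw":40,"lc":87,"p":69},"on":[65,63,24],"v":7}
After op 5 (remove /f): {"ohd":{"c":7,"iw":40,"lc":87,"p":69},"on":[65,63,24],"v":7}
After op 6 (add /on/1 21): {"ohd":{"c":7,"iw":40,"lc":87,"p":69},"on":[65,21,63,24],"v":7}
After op 7 (remove /ohd/lc): {"ohd":{"c":7,"iw":40,"p":69},"on":[65,21,63,24],"v":7}
After op 8 (remove /ohd/p): {"ohd":{"c":7,"iw":40},"on":[65,21,63,24],"v":7}
After op 9 (add /ohd/apg 33): {"ohd":{"apg":33,"c":7,"iw":40},"on":[65,21,63,24],"v":7}
After op 10 (add /ohd/t 49): {"ohd":{"apg":33,"c":7,"iw":40,"t":49},"on":[65,21,63,24],"v":7}
After op 11 (remove /v): {"ohd":{"apg":33,"c":7,"iw":40,"t":49},"on":[65,21,63,24]}
After op 12 (replace /ohd/apg 25): {"ohd":{"apg":25,"c":7,"iw":40,"t":49},"on":[65,21,63,24]}
After op 13 (add /ohd/iw 50): {"ohd":{"apg":25,"c":7,"iw":50,"t":49},"on":[65,21,63,24]}
After op 14 (remove /ohd/apg): {"ohd":{"c":7,"iw":50,"t":49},"on":[65,21,63,24]}
After op 15 (replace /on/1 45): {"ohd":{"c":7,"iw":50,"t":49},"on":[65,45,63,24]}
After op 16 (replace /on/0 60): {"ohd":{"c":7,"iw":50,"t":49},"on":[60,45,63,24]}
After op 17 (remove /on/1): {"ohd":{"c":7,"iw":50,"t":49},"on":[60,63,24]}
After op 18 (replace /ohd/t 21): {"ohd":{"c":7,"iw":50,"t":21},"on":[60,63,24]}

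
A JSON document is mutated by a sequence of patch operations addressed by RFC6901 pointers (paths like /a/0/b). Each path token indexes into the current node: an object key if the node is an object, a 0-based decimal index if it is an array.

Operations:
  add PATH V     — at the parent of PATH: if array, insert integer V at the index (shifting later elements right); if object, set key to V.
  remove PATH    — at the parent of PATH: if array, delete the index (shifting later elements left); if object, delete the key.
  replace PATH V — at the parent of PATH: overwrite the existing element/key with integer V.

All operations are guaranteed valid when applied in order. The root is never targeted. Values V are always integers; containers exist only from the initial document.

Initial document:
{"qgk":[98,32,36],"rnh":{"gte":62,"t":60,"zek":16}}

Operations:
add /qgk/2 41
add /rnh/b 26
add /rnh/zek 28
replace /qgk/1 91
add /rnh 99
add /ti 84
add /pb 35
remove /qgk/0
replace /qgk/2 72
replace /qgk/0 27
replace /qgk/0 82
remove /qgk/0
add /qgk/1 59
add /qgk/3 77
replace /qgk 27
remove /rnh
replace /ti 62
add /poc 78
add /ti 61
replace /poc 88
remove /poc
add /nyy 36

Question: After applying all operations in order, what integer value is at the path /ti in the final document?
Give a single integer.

Answer: 61

Derivation:
After op 1 (add /qgk/2 41): {"qgk":[98,32,41,36],"rnh":{"gte":62,"t":60,"zek":16}}
After op 2 (add /rnh/b 26): {"qgk":[98,32,41,36],"rnh":{"b":26,"gte":62,"t":60,"zek":16}}
After op 3 (add /rnh/zek 28): {"qgk":[98,32,41,36],"rnh":{"b":26,"gte":62,"t":60,"zek":28}}
After op 4 (replace /qgk/1 91): {"qgk":[98,91,41,36],"rnh":{"b":26,"gte":62,"t":60,"zek":28}}
After op 5 (add /rnh 99): {"qgk":[98,91,41,36],"rnh":99}
After op 6 (add /ti 84): {"qgk":[98,91,41,36],"rnh":99,"ti":84}
After op 7 (add /pb 35): {"pb":35,"qgk":[98,91,41,36],"rnh":99,"ti":84}
After op 8 (remove /qgk/0): {"pb":35,"qgk":[91,41,36],"rnh":99,"ti":84}
After op 9 (replace /qgk/2 72): {"pb":35,"qgk":[91,41,72],"rnh":99,"ti":84}
After op 10 (replace /qgk/0 27): {"pb":35,"qgk":[27,41,72],"rnh":99,"ti":84}
After op 11 (replace /qgk/0 82): {"pb":35,"qgk":[82,41,72],"rnh":99,"ti":84}
After op 12 (remove /qgk/0): {"pb":35,"qgk":[41,72],"rnh":99,"ti":84}
After op 13 (add /qgk/1 59): {"pb":35,"qgk":[41,59,72],"rnh":99,"ti":84}
After op 14 (add /qgk/3 77): {"pb":35,"qgk":[41,59,72,77],"rnh":99,"ti":84}
After op 15 (replace /qgk 27): {"pb":35,"qgk":27,"rnh":99,"ti":84}
After op 16 (remove /rnh): {"pb":35,"qgk":27,"ti":84}
After op 17 (replace /ti 62): {"pb":35,"qgk":27,"ti":62}
After op 18 (add /poc 78): {"pb":35,"poc":78,"qgk":27,"ti":62}
After op 19 (add /ti 61): {"pb":35,"poc":78,"qgk":27,"ti":61}
After op 20 (replace /poc 88): {"pb":35,"poc":88,"qgk":27,"ti":61}
After op 21 (remove /poc): {"pb":35,"qgk":27,"ti":61}
After op 22 (add /nyy 36): {"nyy":36,"pb":35,"qgk":27,"ti":61}
Value at /ti: 61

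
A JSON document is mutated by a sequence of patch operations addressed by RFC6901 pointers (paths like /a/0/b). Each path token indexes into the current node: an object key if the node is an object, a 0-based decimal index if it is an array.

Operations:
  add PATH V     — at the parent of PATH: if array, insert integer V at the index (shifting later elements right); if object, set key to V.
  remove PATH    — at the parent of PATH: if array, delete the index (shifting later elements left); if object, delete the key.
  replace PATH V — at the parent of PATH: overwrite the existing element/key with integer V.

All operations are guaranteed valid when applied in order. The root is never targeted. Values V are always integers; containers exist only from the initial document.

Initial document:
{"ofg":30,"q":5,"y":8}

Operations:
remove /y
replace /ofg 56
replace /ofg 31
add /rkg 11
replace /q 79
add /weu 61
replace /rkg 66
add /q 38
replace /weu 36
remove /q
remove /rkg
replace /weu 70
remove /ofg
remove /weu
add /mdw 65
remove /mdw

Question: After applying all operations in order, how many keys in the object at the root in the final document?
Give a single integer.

After op 1 (remove /y): {"ofg":30,"q":5}
After op 2 (replace /ofg 56): {"ofg":56,"q":5}
After op 3 (replace /ofg 31): {"ofg":31,"q":5}
After op 4 (add /rkg 11): {"ofg":31,"q":5,"rkg":11}
After op 5 (replace /q 79): {"ofg":31,"q":79,"rkg":11}
After op 6 (add /weu 61): {"ofg":31,"q":79,"rkg":11,"weu":61}
After op 7 (replace /rkg 66): {"ofg":31,"q":79,"rkg":66,"weu":61}
After op 8 (add /q 38): {"ofg":31,"q":38,"rkg":66,"weu":61}
After op 9 (replace /weu 36): {"ofg":31,"q":38,"rkg":66,"weu":36}
After op 10 (remove /q): {"ofg":31,"rkg":66,"weu":36}
After op 11 (remove /rkg): {"ofg":31,"weu":36}
After op 12 (replace /weu 70): {"ofg":31,"weu":70}
After op 13 (remove /ofg): {"weu":70}
After op 14 (remove /weu): {}
After op 15 (add /mdw 65): {"mdw":65}
After op 16 (remove /mdw): {}
Size at the root: 0

Answer: 0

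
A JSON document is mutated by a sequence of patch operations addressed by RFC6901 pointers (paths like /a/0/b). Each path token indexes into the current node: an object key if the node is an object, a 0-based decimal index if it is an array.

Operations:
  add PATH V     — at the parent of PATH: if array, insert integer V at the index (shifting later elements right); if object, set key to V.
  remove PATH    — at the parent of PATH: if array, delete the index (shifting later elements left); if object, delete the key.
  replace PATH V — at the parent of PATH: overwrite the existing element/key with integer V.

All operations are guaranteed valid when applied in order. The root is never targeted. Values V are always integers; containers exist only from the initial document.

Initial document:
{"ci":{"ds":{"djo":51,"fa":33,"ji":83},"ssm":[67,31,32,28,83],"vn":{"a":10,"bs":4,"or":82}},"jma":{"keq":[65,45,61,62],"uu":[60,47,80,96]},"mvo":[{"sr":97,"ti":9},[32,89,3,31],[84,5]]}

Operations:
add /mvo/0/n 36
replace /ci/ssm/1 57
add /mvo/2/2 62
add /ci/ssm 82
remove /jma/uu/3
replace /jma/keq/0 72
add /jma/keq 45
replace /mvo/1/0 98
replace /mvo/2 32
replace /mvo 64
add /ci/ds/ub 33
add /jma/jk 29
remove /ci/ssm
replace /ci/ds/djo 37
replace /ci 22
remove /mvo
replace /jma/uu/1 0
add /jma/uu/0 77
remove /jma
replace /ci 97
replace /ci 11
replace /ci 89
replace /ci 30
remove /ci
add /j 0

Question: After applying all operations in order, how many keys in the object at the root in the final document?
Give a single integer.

Answer: 1

Derivation:
After op 1 (add /mvo/0/n 36): {"ci":{"ds":{"djo":51,"fa":33,"ji":83},"ssm":[67,31,32,28,83],"vn":{"a":10,"bs":4,"or":82}},"jma":{"keq":[65,45,61,62],"uu":[60,47,80,96]},"mvo":[{"n":36,"sr":97,"ti":9},[32,89,3,31],[84,5]]}
After op 2 (replace /ci/ssm/1 57): {"ci":{"ds":{"djo":51,"fa":33,"ji":83},"ssm":[67,57,32,28,83],"vn":{"a":10,"bs":4,"or":82}},"jma":{"keq":[65,45,61,62],"uu":[60,47,80,96]},"mvo":[{"n":36,"sr":97,"ti":9},[32,89,3,31],[84,5]]}
After op 3 (add /mvo/2/2 62): {"ci":{"ds":{"djo":51,"fa":33,"ji":83},"ssm":[67,57,32,28,83],"vn":{"a":10,"bs":4,"or":82}},"jma":{"keq":[65,45,61,62],"uu":[60,47,80,96]},"mvo":[{"n":36,"sr":97,"ti":9},[32,89,3,31],[84,5,62]]}
After op 4 (add /ci/ssm 82): {"ci":{"ds":{"djo":51,"fa":33,"ji":83},"ssm":82,"vn":{"a":10,"bs":4,"or":82}},"jma":{"keq":[65,45,61,62],"uu":[60,47,80,96]},"mvo":[{"n":36,"sr":97,"ti":9},[32,89,3,31],[84,5,62]]}
After op 5 (remove /jma/uu/3): {"ci":{"ds":{"djo":51,"fa":33,"ji":83},"ssm":82,"vn":{"a":10,"bs":4,"or":82}},"jma":{"keq":[65,45,61,62],"uu":[60,47,80]},"mvo":[{"n":36,"sr":97,"ti":9},[32,89,3,31],[84,5,62]]}
After op 6 (replace /jma/keq/0 72): {"ci":{"ds":{"djo":51,"fa":33,"ji":83},"ssm":82,"vn":{"a":10,"bs":4,"or":82}},"jma":{"keq":[72,45,61,62],"uu":[60,47,80]},"mvo":[{"n":36,"sr":97,"ti":9},[32,89,3,31],[84,5,62]]}
After op 7 (add /jma/keq 45): {"ci":{"ds":{"djo":51,"fa":33,"ji":83},"ssm":82,"vn":{"a":10,"bs":4,"or":82}},"jma":{"keq":45,"uu":[60,47,80]},"mvo":[{"n":36,"sr":97,"ti":9},[32,89,3,31],[84,5,62]]}
After op 8 (replace /mvo/1/0 98): {"ci":{"ds":{"djo":51,"fa":33,"ji":83},"ssm":82,"vn":{"a":10,"bs":4,"or":82}},"jma":{"keq":45,"uu":[60,47,80]},"mvo":[{"n":36,"sr":97,"ti":9},[98,89,3,31],[84,5,62]]}
After op 9 (replace /mvo/2 32): {"ci":{"ds":{"djo":51,"fa":33,"ji":83},"ssm":82,"vn":{"a":10,"bs":4,"or":82}},"jma":{"keq":45,"uu":[60,47,80]},"mvo":[{"n":36,"sr":97,"ti":9},[98,89,3,31],32]}
After op 10 (replace /mvo 64): {"ci":{"ds":{"djo":51,"fa":33,"ji":83},"ssm":82,"vn":{"a":10,"bs":4,"or":82}},"jma":{"keq":45,"uu":[60,47,80]},"mvo":64}
After op 11 (add /ci/ds/ub 33): {"ci":{"ds":{"djo":51,"fa":33,"ji":83,"ub":33},"ssm":82,"vn":{"a":10,"bs":4,"or":82}},"jma":{"keq":45,"uu":[60,47,80]},"mvo":64}
After op 12 (add /jma/jk 29): {"ci":{"ds":{"djo":51,"fa":33,"ji":83,"ub":33},"ssm":82,"vn":{"a":10,"bs":4,"or":82}},"jma":{"jk":29,"keq":45,"uu":[60,47,80]},"mvo":64}
After op 13 (remove /ci/ssm): {"ci":{"ds":{"djo":51,"fa":33,"ji":83,"ub":33},"vn":{"a":10,"bs":4,"or":82}},"jma":{"jk":29,"keq":45,"uu":[60,47,80]},"mvo":64}
After op 14 (replace /ci/ds/djo 37): {"ci":{"ds":{"djo":37,"fa":33,"ji":83,"ub":33},"vn":{"a":10,"bs":4,"or":82}},"jma":{"jk":29,"keq":45,"uu":[60,47,80]},"mvo":64}
After op 15 (replace /ci 22): {"ci":22,"jma":{"jk":29,"keq":45,"uu":[60,47,80]},"mvo":64}
After op 16 (remove /mvo): {"ci":22,"jma":{"jk":29,"keq":45,"uu":[60,47,80]}}
After op 17 (replace /jma/uu/1 0): {"ci":22,"jma":{"jk":29,"keq":45,"uu":[60,0,80]}}
After op 18 (add /jma/uu/0 77): {"ci":22,"jma":{"jk":29,"keq":45,"uu":[77,60,0,80]}}
After op 19 (remove /jma): {"ci":22}
After op 20 (replace /ci 97): {"ci":97}
After op 21 (replace /ci 11): {"ci":11}
After op 22 (replace /ci 89): {"ci":89}
After op 23 (replace /ci 30): {"ci":30}
After op 24 (remove /ci): {}
After op 25 (add /j 0): {"j":0}
Size at the root: 1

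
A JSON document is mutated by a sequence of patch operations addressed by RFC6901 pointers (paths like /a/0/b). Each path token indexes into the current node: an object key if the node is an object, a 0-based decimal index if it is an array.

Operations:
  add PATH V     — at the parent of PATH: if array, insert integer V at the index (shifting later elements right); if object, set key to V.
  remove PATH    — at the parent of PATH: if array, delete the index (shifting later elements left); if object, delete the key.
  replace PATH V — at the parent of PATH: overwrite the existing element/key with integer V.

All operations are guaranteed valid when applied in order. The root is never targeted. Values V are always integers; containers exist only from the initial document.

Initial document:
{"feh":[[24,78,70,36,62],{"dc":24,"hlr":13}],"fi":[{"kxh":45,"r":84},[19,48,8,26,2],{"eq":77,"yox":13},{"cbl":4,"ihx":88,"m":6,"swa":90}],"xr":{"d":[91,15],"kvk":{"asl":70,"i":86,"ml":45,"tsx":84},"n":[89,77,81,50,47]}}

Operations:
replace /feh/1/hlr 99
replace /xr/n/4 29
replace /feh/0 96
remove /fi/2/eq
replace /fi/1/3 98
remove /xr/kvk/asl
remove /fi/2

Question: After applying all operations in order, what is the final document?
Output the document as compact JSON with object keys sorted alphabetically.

Answer: {"feh":[96,{"dc":24,"hlr":99}],"fi":[{"kxh":45,"r":84},[19,48,8,98,2],{"cbl":4,"ihx":88,"m":6,"swa":90}],"xr":{"d":[91,15],"kvk":{"i":86,"ml":45,"tsx":84},"n":[89,77,81,50,29]}}

Derivation:
After op 1 (replace /feh/1/hlr 99): {"feh":[[24,78,70,36,62],{"dc":24,"hlr":99}],"fi":[{"kxh":45,"r":84},[19,48,8,26,2],{"eq":77,"yox":13},{"cbl":4,"ihx":88,"m":6,"swa":90}],"xr":{"d":[91,15],"kvk":{"asl":70,"i":86,"ml":45,"tsx":84},"n":[89,77,81,50,47]}}
After op 2 (replace /xr/n/4 29): {"feh":[[24,78,70,36,62],{"dc":24,"hlr":99}],"fi":[{"kxh":45,"r":84},[19,48,8,26,2],{"eq":77,"yox":13},{"cbl":4,"ihx":88,"m":6,"swa":90}],"xr":{"d":[91,15],"kvk":{"asl":70,"i":86,"ml":45,"tsx":84},"n":[89,77,81,50,29]}}
After op 3 (replace /feh/0 96): {"feh":[96,{"dc":24,"hlr":99}],"fi":[{"kxh":45,"r":84},[19,48,8,26,2],{"eq":77,"yox":13},{"cbl":4,"ihx":88,"m":6,"swa":90}],"xr":{"d":[91,15],"kvk":{"asl":70,"i":86,"ml":45,"tsx":84},"n":[89,77,81,50,29]}}
After op 4 (remove /fi/2/eq): {"feh":[96,{"dc":24,"hlr":99}],"fi":[{"kxh":45,"r":84},[19,48,8,26,2],{"yox":13},{"cbl":4,"ihx":88,"m":6,"swa":90}],"xr":{"d":[91,15],"kvk":{"asl":70,"i":86,"ml":45,"tsx":84},"n":[89,77,81,50,29]}}
After op 5 (replace /fi/1/3 98): {"feh":[96,{"dc":24,"hlr":99}],"fi":[{"kxh":45,"r":84},[19,48,8,98,2],{"yox":13},{"cbl":4,"ihx":88,"m":6,"swa":90}],"xr":{"d":[91,15],"kvk":{"asl":70,"i":86,"ml":45,"tsx":84},"n":[89,77,81,50,29]}}
After op 6 (remove /xr/kvk/asl): {"feh":[96,{"dc":24,"hlr":99}],"fi":[{"kxh":45,"r":84},[19,48,8,98,2],{"yox":13},{"cbl":4,"ihx":88,"m":6,"swa":90}],"xr":{"d":[91,15],"kvk":{"i":86,"ml":45,"tsx":84},"n":[89,77,81,50,29]}}
After op 7 (remove /fi/2): {"feh":[96,{"dc":24,"hlr":99}],"fi":[{"kxh":45,"r":84},[19,48,8,98,2],{"cbl":4,"ihx":88,"m":6,"swa":90}],"xr":{"d":[91,15],"kvk":{"i":86,"ml":45,"tsx":84},"n":[89,77,81,50,29]}}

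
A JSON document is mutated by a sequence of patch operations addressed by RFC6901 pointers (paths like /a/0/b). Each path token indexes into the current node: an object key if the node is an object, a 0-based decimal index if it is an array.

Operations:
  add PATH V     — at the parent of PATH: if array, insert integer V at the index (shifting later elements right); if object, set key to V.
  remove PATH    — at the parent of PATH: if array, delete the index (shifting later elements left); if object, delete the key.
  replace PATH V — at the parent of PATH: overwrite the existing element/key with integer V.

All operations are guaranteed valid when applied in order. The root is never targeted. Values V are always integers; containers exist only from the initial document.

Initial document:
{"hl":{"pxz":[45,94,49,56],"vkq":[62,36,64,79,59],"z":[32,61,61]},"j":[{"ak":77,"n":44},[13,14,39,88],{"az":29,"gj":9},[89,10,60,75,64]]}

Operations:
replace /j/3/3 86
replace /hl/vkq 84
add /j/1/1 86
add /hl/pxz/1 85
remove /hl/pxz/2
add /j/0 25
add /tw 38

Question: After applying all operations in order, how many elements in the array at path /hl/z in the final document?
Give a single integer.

After op 1 (replace /j/3/3 86): {"hl":{"pxz":[45,94,49,56],"vkq":[62,36,64,79,59],"z":[32,61,61]},"j":[{"ak":77,"n":44},[13,14,39,88],{"az":29,"gj":9},[89,10,60,86,64]]}
After op 2 (replace /hl/vkq 84): {"hl":{"pxz":[45,94,49,56],"vkq":84,"z":[32,61,61]},"j":[{"ak":77,"n":44},[13,14,39,88],{"az":29,"gj":9},[89,10,60,86,64]]}
After op 3 (add /j/1/1 86): {"hl":{"pxz":[45,94,49,56],"vkq":84,"z":[32,61,61]},"j":[{"ak":77,"n":44},[13,86,14,39,88],{"az":29,"gj":9},[89,10,60,86,64]]}
After op 4 (add /hl/pxz/1 85): {"hl":{"pxz":[45,85,94,49,56],"vkq":84,"z":[32,61,61]},"j":[{"ak":77,"n":44},[13,86,14,39,88],{"az":29,"gj":9},[89,10,60,86,64]]}
After op 5 (remove /hl/pxz/2): {"hl":{"pxz":[45,85,49,56],"vkq":84,"z":[32,61,61]},"j":[{"ak":77,"n":44},[13,86,14,39,88],{"az":29,"gj":9},[89,10,60,86,64]]}
After op 6 (add /j/0 25): {"hl":{"pxz":[45,85,49,56],"vkq":84,"z":[32,61,61]},"j":[25,{"ak":77,"n":44},[13,86,14,39,88],{"az":29,"gj":9},[89,10,60,86,64]]}
After op 7 (add /tw 38): {"hl":{"pxz":[45,85,49,56],"vkq":84,"z":[32,61,61]},"j":[25,{"ak":77,"n":44},[13,86,14,39,88],{"az":29,"gj":9},[89,10,60,86,64]],"tw":38}
Size at path /hl/z: 3

Answer: 3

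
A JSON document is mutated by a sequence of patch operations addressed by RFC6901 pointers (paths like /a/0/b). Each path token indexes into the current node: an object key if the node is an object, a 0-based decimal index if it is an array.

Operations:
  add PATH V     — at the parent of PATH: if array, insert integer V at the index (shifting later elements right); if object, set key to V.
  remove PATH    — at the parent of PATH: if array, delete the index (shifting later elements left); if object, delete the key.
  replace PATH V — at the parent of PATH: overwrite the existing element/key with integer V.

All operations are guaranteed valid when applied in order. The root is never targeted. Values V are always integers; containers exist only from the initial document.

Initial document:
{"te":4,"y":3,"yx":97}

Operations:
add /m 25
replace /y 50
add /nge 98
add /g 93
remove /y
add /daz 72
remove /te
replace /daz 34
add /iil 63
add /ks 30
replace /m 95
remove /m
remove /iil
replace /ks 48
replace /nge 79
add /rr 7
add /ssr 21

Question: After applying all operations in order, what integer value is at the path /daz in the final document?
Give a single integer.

After op 1 (add /m 25): {"m":25,"te":4,"y":3,"yx":97}
After op 2 (replace /y 50): {"m":25,"te":4,"y":50,"yx":97}
After op 3 (add /nge 98): {"m":25,"nge":98,"te":4,"y":50,"yx":97}
After op 4 (add /g 93): {"g":93,"m":25,"nge":98,"te":4,"y":50,"yx":97}
After op 5 (remove /y): {"g":93,"m":25,"nge":98,"te":4,"yx":97}
After op 6 (add /daz 72): {"daz":72,"g":93,"m":25,"nge":98,"te":4,"yx":97}
After op 7 (remove /te): {"daz":72,"g":93,"m":25,"nge":98,"yx":97}
After op 8 (replace /daz 34): {"daz":34,"g":93,"m":25,"nge":98,"yx":97}
After op 9 (add /iil 63): {"daz":34,"g":93,"iil":63,"m":25,"nge":98,"yx":97}
After op 10 (add /ks 30): {"daz":34,"g":93,"iil":63,"ks":30,"m":25,"nge":98,"yx":97}
After op 11 (replace /m 95): {"daz":34,"g":93,"iil":63,"ks":30,"m":95,"nge":98,"yx":97}
After op 12 (remove /m): {"daz":34,"g":93,"iil":63,"ks":30,"nge":98,"yx":97}
After op 13 (remove /iil): {"daz":34,"g":93,"ks":30,"nge":98,"yx":97}
After op 14 (replace /ks 48): {"daz":34,"g":93,"ks":48,"nge":98,"yx":97}
After op 15 (replace /nge 79): {"daz":34,"g":93,"ks":48,"nge":79,"yx":97}
After op 16 (add /rr 7): {"daz":34,"g":93,"ks":48,"nge":79,"rr":7,"yx":97}
After op 17 (add /ssr 21): {"daz":34,"g":93,"ks":48,"nge":79,"rr":7,"ssr":21,"yx":97}
Value at /daz: 34

Answer: 34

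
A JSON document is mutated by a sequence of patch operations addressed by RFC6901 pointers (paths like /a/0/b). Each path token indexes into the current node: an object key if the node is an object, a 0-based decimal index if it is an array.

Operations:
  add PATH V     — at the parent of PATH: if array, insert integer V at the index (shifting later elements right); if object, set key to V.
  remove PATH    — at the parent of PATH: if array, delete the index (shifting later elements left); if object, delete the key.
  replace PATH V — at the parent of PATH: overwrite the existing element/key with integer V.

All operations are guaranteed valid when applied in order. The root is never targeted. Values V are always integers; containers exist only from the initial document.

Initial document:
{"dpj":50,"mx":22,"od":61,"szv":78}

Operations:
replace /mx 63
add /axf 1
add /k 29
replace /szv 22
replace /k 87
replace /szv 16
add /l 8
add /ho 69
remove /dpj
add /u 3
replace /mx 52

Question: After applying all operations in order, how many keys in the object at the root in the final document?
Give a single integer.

Answer: 8

Derivation:
After op 1 (replace /mx 63): {"dpj":50,"mx":63,"od":61,"szv":78}
After op 2 (add /axf 1): {"axf":1,"dpj":50,"mx":63,"od":61,"szv":78}
After op 3 (add /k 29): {"axf":1,"dpj":50,"k":29,"mx":63,"od":61,"szv":78}
After op 4 (replace /szv 22): {"axf":1,"dpj":50,"k":29,"mx":63,"od":61,"szv":22}
After op 5 (replace /k 87): {"axf":1,"dpj":50,"k":87,"mx":63,"od":61,"szv":22}
After op 6 (replace /szv 16): {"axf":1,"dpj":50,"k":87,"mx":63,"od":61,"szv":16}
After op 7 (add /l 8): {"axf":1,"dpj":50,"k":87,"l":8,"mx":63,"od":61,"szv":16}
After op 8 (add /ho 69): {"axf":1,"dpj":50,"ho":69,"k":87,"l":8,"mx":63,"od":61,"szv":16}
After op 9 (remove /dpj): {"axf":1,"ho":69,"k":87,"l":8,"mx":63,"od":61,"szv":16}
After op 10 (add /u 3): {"axf":1,"ho":69,"k":87,"l":8,"mx":63,"od":61,"szv":16,"u":3}
After op 11 (replace /mx 52): {"axf":1,"ho":69,"k":87,"l":8,"mx":52,"od":61,"szv":16,"u":3}
Size at the root: 8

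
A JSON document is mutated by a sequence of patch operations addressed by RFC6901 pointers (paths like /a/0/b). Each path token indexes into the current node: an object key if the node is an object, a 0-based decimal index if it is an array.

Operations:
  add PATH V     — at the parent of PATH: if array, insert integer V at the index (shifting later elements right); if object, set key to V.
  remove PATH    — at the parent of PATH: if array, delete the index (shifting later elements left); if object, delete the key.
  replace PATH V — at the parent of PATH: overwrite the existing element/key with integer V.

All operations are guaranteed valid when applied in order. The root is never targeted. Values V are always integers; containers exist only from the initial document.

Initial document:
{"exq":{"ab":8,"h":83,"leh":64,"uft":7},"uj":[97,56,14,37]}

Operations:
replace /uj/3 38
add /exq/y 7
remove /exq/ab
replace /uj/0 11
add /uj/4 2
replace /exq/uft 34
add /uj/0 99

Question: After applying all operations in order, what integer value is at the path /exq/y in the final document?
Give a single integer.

Answer: 7

Derivation:
After op 1 (replace /uj/3 38): {"exq":{"ab":8,"h":83,"leh":64,"uft":7},"uj":[97,56,14,38]}
After op 2 (add /exq/y 7): {"exq":{"ab":8,"h":83,"leh":64,"uft":7,"y":7},"uj":[97,56,14,38]}
After op 3 (remove /exq/ab): {"exq":{"h":83,"leh":64,"uft":7,"y":7},"uj":[97,56,14,38]}
After op 4 (replace /uj/0 11): {"exq":{"h":83,"leh":64,"uft":7,"y":7},"uj":[11,56,14,38]}
After op 5 (add /uj/4 2): {"exq":{"h":83,"leh":64,"uft":7,"y":7},"uj":[11,56,14,38,2]}
After op 6 (replace /exq/uft 34): {"exq":{"h":83,"leh":64,"uft":34,"y":7},"uj":[11,56,14,38,2]}
After op 7 (add /uj/0 99): {"exq":{"h":83,"leh":64,"uft":34,"y":7},"uj":[99,11,56,14,38,2]}
Value at /exq/y: 7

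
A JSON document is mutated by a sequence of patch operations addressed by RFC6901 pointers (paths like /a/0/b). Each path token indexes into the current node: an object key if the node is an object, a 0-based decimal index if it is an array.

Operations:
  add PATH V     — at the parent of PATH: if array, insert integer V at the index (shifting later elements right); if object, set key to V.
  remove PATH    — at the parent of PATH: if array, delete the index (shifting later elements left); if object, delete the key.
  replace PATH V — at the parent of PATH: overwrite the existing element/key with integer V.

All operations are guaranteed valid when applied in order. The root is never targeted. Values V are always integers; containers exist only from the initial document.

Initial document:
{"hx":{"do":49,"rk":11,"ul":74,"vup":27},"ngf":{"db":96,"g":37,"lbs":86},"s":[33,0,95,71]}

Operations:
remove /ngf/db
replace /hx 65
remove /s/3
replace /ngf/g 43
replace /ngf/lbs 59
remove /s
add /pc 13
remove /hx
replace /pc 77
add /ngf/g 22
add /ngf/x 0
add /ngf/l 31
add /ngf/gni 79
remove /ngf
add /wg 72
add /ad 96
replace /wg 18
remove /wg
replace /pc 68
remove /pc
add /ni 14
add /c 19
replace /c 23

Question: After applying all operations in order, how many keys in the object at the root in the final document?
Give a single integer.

Answer: 3

Derivation:
After op 1 (remove /ngf/db): {"hx":{"do":49,"rk":11,"ul":74,"vup":27},"ngf":{"g":37,"lbs":86},"s":[33,0,95,71]}
After op 2 (replace /hx 65): {"hx":65,"ngf":{"g":37,"lbs":86},"s":[33,0,95,71]}
After op 3 (remove /s/3): {"hx":65,"ngf":{"g":37,"lbs":86},"s":[33,0,95]}
After op 4 (replace /ngf/g 43): {"hx":65,"ngf":{"g":43,"lbs":86},"s":[33,0,95]}
After op 5 (replace /ngf/lbs 59): {"hx":65,"ngf":{"g":43,"lbs":59},"s":[33,0,95]}
After op 6 (remove /s): {"hx":65,"ngf":{"g":43,"lbs":59}}
After op 7 (add /pc 13): {"hx":65,"ngf":{"g":43,"lbs":59},"pc":13}
After op 8 (remove /hx): {"ngf":{"g":43,"lbs":59},"pc":13}
After op 9 (replace /pc 77): {"ngf":{"g":43,"lbs":59},"pc":77}
After op 10 (add /ngf/g 22): {"ngf":{"g":22,"lbs":59},"pc":77}
After op 11 (add /ngf/x 0): {"ngf":{"g":22,"lbs":59,"x":0},"pc":77}
After op 12 (add /ngf/l 31): {"ngf":{"g":22,"l":31,"lbs":59,"x":0},"pc":77}
After op 13 (add /ngf/gni 79): {"ngf":{"g":22,"gni":79,"l":31,"lbs":59,"x":0},"pc":77}
After op 14 (remove /ngf): {"pc":77}
After op 15 (add /wg 72): {"pc":77,"wg":72}
After op 16 (add /ad 96): {"ad":96,"pc":77,"wg":72}
After op 17 (replace /wg 18): {"ad":96,"pc":77,"wg":18}
After op 18 (remove /wg): {"ad":96,"pc":77}
After op 19 (replace /pc 68): {"ad":96,"pc":68}
After op 20 (remove /pc): {"ad":96}
After op 21 (add /ni 14): {"ad":96,"ni":14}
After op 22 (add /c 19): {"ad":96,"c":19,"ni":14}
After op 23 (replace /c 23): {"ad":96,"c":23,"ni":14}
Size at the root: 3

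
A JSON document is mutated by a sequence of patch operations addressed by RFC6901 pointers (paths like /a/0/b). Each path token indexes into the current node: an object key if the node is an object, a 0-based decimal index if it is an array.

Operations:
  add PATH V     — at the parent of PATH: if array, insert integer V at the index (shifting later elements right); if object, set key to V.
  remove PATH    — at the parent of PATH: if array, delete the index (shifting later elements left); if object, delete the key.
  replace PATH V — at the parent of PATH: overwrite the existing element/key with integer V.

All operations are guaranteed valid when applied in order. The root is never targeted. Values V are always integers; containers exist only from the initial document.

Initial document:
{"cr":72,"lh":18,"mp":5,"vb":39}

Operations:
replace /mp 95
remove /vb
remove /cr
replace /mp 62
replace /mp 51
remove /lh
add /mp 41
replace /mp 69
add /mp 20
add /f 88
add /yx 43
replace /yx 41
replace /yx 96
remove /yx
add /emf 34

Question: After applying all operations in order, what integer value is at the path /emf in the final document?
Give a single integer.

After op 1 (replace /mp 95): {"cr":72,"lh":18,"mp":95,"vb":39}
After op 2 (remove /vb): {"cr":72,"lh":18,"mp":95}
After op 3 (remove /cr): {"lh":18,"mp":95}
After op 4 (replace /mp 62): {"lh":18,"mp":62}
After op 5 (replace /mp 51): {"lh":18,"mp":51}
After op 6 (remove /lh): {"mp":51}
After op 7 (add /mp 41): {"mp":41}
After op 8 (replace /mp 69): {"mp":69}
After op 9 (add /mp 20): {"mp":20}
After op 10 (add /f 88): {"f":88,"mp":20}
After op 11 (add /yx 43): {"f":88,"mp":20,"yx":43}
After op 12 (replace /yx 41): {"f":88,"mp":20,"yx":41}
After op 13 (replace /yx 96): {"f":88,"mp":20,"yx":96}
After op 14 (remove /yx): {"f":88,"mp":20}
After op 15 (add /emf 34): {"emf":34,"f":88,"mp":20}
Value at /emf: 34

Answer: 34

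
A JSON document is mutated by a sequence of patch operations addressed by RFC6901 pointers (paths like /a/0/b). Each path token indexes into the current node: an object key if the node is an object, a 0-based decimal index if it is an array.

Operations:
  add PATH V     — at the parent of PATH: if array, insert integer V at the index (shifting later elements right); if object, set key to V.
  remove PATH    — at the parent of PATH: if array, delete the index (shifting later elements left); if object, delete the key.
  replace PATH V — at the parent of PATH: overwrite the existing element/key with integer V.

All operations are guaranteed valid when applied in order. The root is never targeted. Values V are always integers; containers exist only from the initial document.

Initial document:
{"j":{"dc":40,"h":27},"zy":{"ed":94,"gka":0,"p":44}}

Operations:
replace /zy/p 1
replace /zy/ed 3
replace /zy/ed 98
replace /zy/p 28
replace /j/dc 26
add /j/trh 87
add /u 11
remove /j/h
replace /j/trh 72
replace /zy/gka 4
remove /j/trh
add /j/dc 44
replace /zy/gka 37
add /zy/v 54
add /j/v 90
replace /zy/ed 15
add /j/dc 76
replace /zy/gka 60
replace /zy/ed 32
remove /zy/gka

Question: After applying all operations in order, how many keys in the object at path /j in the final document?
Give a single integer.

After op 1 (replace /zy/p 1): {"j":{"dc":40,"h":27},"zy":{"ed":94,"gka":0,"p":1}}
After op 2 (replace /zy/ed 3): {"j":{"dc":40,"h":27},"zy":{"ed":3,"gka":0,"p":1}}
After op 3 (replace /zy/ed 98): {"j":{"dc":40,"h":27},"zy":{"ed":98,"gka":0,"p":1}}
After op 4 (replace /zy/p 28): {"j":{"dc":40,"h":27},"zy":{"ed":98,"gka":0,"p":28}}
After op 5 (replace /j/dc 26): {"j":{"dc":26,"h":27},"zy":{"ed":98,"gka":0,"p":28}}
After op 6 (add /j/trh 87): {"j":{"dc":26,"h":27,"trh":87},"zy":{"ed":98,"gka":0,"p":28}}
After op 7 (add /u 11): {"j":{"dc":26,"h":27,"trh":87},"u":11,"zy":{"ed":98,"gka":0,"p":28}}
After op 8 (remove /j/h): {"j":{"dc":26,"trh":87},"u":11,"zy":{"ed":98,"gka":0,"p":28}}
After op 9 (replace /j/trh 72): {"j":{"dc":26,"trh":72},"u":11,"zy":{"ed":98,"gka":0,"p":28}}
After op 10 (replace /zy/gka 4): {"j":{"dc":26,"trh":72},"u":11,"zy":{"ed":98,"gka":4,"p":28}}
After op 11 (remove /j/trh): {"j":{"dc":26},"u":11,"zy":{"ed":98,"gka":4,"p":28}}
After op 12 (add /j/dc 44): {"j":{"dc":44},"u":11,"zy":{"ed":98,"gka":4,"p":28}}
After op 13 (replace /zy/gka 37): {"j":{"dc":44},"u":11,"zy":{"ed":98,"gka":37,"p":28}}
After op 14 (add /zy/v 54): {"j":{"dc":44},"u":11,"zy":{"ed":98,"gka":37,"p":28,"v":54}}
After op 15 (add /j/v 90): {"j":{"dc":44,"v":90},"u":11,"zy":{"ed":98,"gka":37,"p":28,"v":54}}
After op 16 (replace /zy/ed 15): {"j":{"dc":44,"v":90},"u":11,"zy":{"ed":15,"gka":37,"p":28,"v":54}}
After op 17 (add /j/dc 76): {"j":{"dc":76,"v":90},"u":11,"zy":{"ed":15,"gka":37,"p":28,"v":54}}
After op 18 (replace /zy/gka 60): {"j":{"dc":76,"v":90},"u":11,"zy":{"ed":15,"gka":60,"p":28,"v":54}}
After op 19 (replace /zy/ed 32): {"j":{"dc":76,"v":90},"u":11,"zy":{"ed":32,"gka":60,"p":28,"v":54}}
After op 20 (remove /zy/gka): {"j":{"dc":76,"v":90},"u":11,"zy":{"ed":32,"p":28,"v":54}}
Size at path /j: 2

Answer: 2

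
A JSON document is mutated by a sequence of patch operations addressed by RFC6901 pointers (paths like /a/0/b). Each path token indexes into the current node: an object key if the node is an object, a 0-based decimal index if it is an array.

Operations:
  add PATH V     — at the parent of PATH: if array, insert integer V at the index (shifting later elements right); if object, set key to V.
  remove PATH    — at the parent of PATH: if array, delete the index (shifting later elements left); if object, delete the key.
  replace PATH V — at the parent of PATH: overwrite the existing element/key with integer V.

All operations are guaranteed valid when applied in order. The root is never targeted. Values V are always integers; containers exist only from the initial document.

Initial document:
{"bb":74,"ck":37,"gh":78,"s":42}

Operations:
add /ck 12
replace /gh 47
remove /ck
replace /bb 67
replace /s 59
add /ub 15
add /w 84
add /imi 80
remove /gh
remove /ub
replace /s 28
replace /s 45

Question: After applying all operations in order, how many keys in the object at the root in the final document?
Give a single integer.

Answer: 4

Derivation:
After op 1 (add /ck 12): {"bb":74,"ck":12,"gh":78,"s":42}
After op 2 (replace /gh 47): {"bb":74,"ck":12,"gh":47,"s":42}
After op 3 (remove /ck): {"bb":74,"gh":47,"s":42}
After op 4 (replace /bb 67): {"bb":67,"gh":47,"s":42}
After op 5 (replace /s 59): {"bb":67,"gh":47,"s":59}
After op 6 (add /ub 15): {"bb":67,"gh":47,"s":59,"ub":15}
After op 7 (add /w 84): {"bb":67,"gh":47,"s":59,"ub":15,"w":84}
After op 8 (add /imi 80): {"bb":67,"gh":47,"imi":80,"s":59,"ub":15,"w":84}
After op 9 (remove /gh): {"bb":67,"imi":80,"s":59,"ub":15,"w":84}
After op 10 (remove /ub): {"bb":67,"imi":80,"s":59,"w":84}
After op 11 (replace /s 28): {"bb":67,"imi":80,"s":28,"w":84}
After op 12 (replace /s 45): {"bb":67,"imi":80,"s":45,"w":84}
Size at the root: 4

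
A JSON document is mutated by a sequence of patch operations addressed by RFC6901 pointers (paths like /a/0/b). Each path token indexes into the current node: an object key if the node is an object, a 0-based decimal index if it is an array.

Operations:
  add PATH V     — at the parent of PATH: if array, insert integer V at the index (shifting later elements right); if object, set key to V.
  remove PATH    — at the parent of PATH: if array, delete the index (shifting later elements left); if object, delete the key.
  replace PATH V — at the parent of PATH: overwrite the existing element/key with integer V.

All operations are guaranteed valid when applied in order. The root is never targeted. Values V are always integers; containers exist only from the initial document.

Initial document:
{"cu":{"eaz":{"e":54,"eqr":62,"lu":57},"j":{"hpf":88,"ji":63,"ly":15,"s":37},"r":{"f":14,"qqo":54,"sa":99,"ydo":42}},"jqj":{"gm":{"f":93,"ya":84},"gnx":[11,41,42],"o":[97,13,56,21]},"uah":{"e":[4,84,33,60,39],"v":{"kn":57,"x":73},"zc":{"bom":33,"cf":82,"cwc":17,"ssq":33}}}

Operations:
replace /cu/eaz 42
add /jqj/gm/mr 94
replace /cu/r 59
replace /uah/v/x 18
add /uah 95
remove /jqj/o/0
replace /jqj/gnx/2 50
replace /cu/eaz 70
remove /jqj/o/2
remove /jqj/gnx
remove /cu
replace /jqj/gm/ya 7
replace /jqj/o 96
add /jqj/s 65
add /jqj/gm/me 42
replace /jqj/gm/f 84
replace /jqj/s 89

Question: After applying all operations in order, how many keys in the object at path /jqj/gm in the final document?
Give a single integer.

Answer: 4

Derivation:
After op 1 (replace /cu/eaz 42): {"cu":{"eaz":42,"j":{"hpf":88,"ji":63,"ly":15,"s":37},"r":{"f":14,"qqo":54,"sa":99,"ydo":42}},"jqj":{"gm":{"f":93,"ya":84},"gnx":[11,41,42],"o":[97,13,56,21]},"uah":{"e":[4,84,33,60,39],"v":{"kn":57,"x":73},"zc":{"bom":33,"cf":82,"cwc":17,"ssq":33}}}
After op 2 (add /jqj/gm/mr 94): {"cu":{"eaz":42,"j":{"hpf":88,"ji":63,"ly":15,"s":37},"r":{"f":14,"qqo":54,"sa":99,"ydo":42}},"jqj":{"gm":{"f":93,"mr":94,"ya":84},"gnx":[11,41,42],"o":[97,13,56,21]},"uah":{"e":[4,84,33,60,39],"v":{"kn":57,"x":73},"zc":{"bom":33,"cf":82,"cwc":17,"ssq":33}}}
After op 3 (replace /cu/r 59): {"cu":{"eaz":42,"j":{"hpf":88,"ji":63,"ly":15,"s":37},"r":59},"jqj":{"gm":{"f":93,"mr":94,"ya":84},"gnx":[11,41,42],"o":[97,13,56,21]},"uah":{"e":[4,84,33,60,39],"v":{"kn":57,"x":73},"zc":{"bom":33,"cf":82,"cwc":17,"ssq":33}}}
After op 4 (replace /uah/v/x 18): {"cu":{"eaz":42,"j":{"hpf":88,"ji":63,"ly":15,"s":37},"r":59},"jqj":{"gm":{"f":93,"mr":94,"ya":84},"gnx":[11,41,42],"o":[97,13,56,21]},"uah":{"e":[4,84,33,60,39],"v":{"kn":57,"x":18},"zc":{"bom":33,"cf":82,"cwc":17,"ssq":33}}}
After op 5 (add /uah 95): {"cu":{"eaz":42,"j":{"hpf":88,"ji":63,"ly":15,"s":37},"r":59},"jqj":{"gm":{"f":93,"mr":94,"ya":84},"gnx":[11,41,42],"o":[97,13,56,21]},"uah":95}
After op 6 (remove /jqj/o/0): {"cu":{"eaz":42,"j":{"hpf":88,"ji":63,"ly":15,"s":37},"r":59},"jqj":{"gm":{"f":93,"mr":94,"ya":84},"gnx":[11,41,42],"o":[13,56,21]},"uah":95}
After op 7 (replace /jqj/gnx/2 50): {"cu":{"eaz":42,"j":{"hpf":88,"ji":63,"ly":15,"s":37},"r":59},"jqj":{"gm":{"f":93,"mr":94,"ya":84},"gnx":[11,41,50],"o":[13,56,21]},"uah":95}
After op 8 (replace /cu/eaz 70): {"cu":{"eaz":70,"j":{"hpf":88,"ji":63,"ly":15,"s":37},"r":59},"jqj":{"gm":{"f":93,"mr":94,"ya":84},"gnx":[11,41,50],"o":[13,56,21]},"uah":95}
After op 9 (remove /jqj/o/2): {"cu":{"eaz":70,"j":{"hpf":88,"ji":63,"ly":15,"s":37},"r":59},"jqj":{"gm":{"f":93,"mr":94,"ya":84},"gnx":[11,41,50],"o":[13,56]},"uah":95}
After op 10 (remove /jqj/gnx): {"cu":{"eaz":70,"j":{"hpf":88,"ji":63,"ly":15,"s":37},"r":59},"jqj":{"gm":{"f":93,"mr":94,"ya":84},"o":[13,56]},"uah":95}
After op 11 (remove /cu): {"jqj":{"gm":{"f":93,"mr":94,"ya":84},"o":[13,56]},"uah":95}
After op 12 (replace /jqj/gm/ya 7): {"jqj":{"gm":{"f":93,"mr":94,"ya":7},"o":[13,56]},"uah":95}
After op 13 (replace /jqj/o 96): {"jqj":{"gm":{"f":93,"mr":94,"ya":7},"o":96},"uah":95}
After op 14 (add /jqj/s 65): {"jqj":{"gm":{"f":93,"mr":94,"ya":7},"o":96,"s":65},"uah":95}
After op 15 (add /jqj/gm/me 42): {"jqj":{"gm":{"f":93,"me":42,"mr":94,"ya":7},"o":96,"s":65},"uah":95}
After op 16 (replace /jqj/gm/f 84): {"jqj":{"gm":{"f":84,"me":42,"mr":94,"ya":7},"o":96,"s":65},"uah":95}
After op 17 (replace /jqj/s 89): {"jqj":{"gm":{"f":84,"me":42,"mr":94,"ya":7},"o":96,"s":89},"uah":95}
Size at path /jqj/gm: 4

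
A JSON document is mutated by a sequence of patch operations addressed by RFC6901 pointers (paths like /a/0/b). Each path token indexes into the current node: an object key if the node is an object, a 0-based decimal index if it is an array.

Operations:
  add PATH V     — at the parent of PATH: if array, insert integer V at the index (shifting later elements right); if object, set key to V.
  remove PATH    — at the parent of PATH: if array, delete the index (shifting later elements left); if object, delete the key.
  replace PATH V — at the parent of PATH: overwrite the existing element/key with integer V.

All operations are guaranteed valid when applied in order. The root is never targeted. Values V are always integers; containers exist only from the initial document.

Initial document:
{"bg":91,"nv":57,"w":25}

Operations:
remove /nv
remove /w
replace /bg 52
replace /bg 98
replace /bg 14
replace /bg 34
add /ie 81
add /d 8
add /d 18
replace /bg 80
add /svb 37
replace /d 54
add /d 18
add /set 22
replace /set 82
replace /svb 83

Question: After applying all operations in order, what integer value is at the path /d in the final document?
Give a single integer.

After op 1 (remove /nv): {"bg":91,"w":25}
After op 2 (remove /w): {"bg":91}
After op 3 (replace /bg 52): {"bg":52}
After op 4 (replace /bg 98): {"bg":98}
After op 5 (replace /bg 14): {"bg":14}
After op 6 (replace /bg 34): {"bg":34}
After op 7 (add /ie 81): {"bg":34,"ie":81}
After op 8 (add /d 8): {"bg":34,"d":8,"ie":81}
After op 9 (add /d 18): {"bg":34,"d":18,"ie":81}
After op 10 (replace /bg 80): {"bg":80,"d":18,"ie":81}
After op 11 (add /svb 37): {"bg":80,"d":18,"ie":81,"svb":37}
After op 12 (replace /d 54): {"bg":80,"d":54,"ie":81,"svb":37}
After op 13 (add /d 18): {"bg":80,"d":18,"ie":81,"svb":37}
After op 14 (add /set 22): {"bg":80,"d":18,"ie":81,"set":22,"svb":37}
After op 15 (replace /set 82): {"bg":80,"d":18,"ie":81,"set":82,"svb":37}
After op 16 (replace /svb 83): {"bg":80,"d":18,"ie":81,"set":82,"svb":83}
Value at /d: 18

Answer: 18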